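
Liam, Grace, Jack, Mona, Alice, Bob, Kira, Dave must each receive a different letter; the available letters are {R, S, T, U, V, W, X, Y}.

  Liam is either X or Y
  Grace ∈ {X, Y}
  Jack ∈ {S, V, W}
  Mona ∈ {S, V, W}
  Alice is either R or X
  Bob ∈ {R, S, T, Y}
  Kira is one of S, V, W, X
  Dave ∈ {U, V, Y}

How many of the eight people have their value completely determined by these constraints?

Among the 8 variables, T fits only Bob (and all 8 values in {R, S, T, U, V, W, X, Y} must be used), so Bob = T.
The 7 still-open variables draw from only 7 values {R, S, U, V, W, X, Y}, so each is used; only Alice can be R, hence Alice = R.
The 6 still-open variables together cover exactly {S, U, V, W, X, Y} — 6 values for 6 variables — and U appears only in Dave's list, so Dave = U.
The 2 variables Liam and Grace are confined to {X, Y}, which locks those values in; drop them from Kira.
Determined: Alice=R, Bob=T, Dave=U. The other people each still have more than one consistent value. That makes 3.

3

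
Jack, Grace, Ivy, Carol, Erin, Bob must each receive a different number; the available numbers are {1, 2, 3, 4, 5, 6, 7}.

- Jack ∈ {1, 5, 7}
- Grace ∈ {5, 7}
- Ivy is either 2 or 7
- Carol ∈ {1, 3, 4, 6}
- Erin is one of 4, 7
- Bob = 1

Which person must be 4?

Bob has just one choice, so Bob = 1. Remove 1 from Jack, Carol.
The 2 variables Jack and Grace are confined to {5, 7}, which locks those values in; drop them from Ivy, Erin.
So 4 goes to Erin.

Erin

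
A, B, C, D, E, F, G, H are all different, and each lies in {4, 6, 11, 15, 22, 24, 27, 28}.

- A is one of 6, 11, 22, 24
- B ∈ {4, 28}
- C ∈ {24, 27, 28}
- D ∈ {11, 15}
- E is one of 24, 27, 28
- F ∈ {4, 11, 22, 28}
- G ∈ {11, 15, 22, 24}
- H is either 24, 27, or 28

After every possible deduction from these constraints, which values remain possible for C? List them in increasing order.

The 8 variables draw from only 8 values {4, 6, 11, 15, 22, 24, 27, 28}, so each is used; only A can be 6, hence A = 6.
C, E, H share exactly the 3 values {24, 27, 28}; by pigeonhole those values go to them, so strike 24, 27, 28 from B, F, G.
B must be 4 (only option left). Strike 4 from F.
No further eliminations apply; C can still be any of 24, 27, 28.

24, 27, 28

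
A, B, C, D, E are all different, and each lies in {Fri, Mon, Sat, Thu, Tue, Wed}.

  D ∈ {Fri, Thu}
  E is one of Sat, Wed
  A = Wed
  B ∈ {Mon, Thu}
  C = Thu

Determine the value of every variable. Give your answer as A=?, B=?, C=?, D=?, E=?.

A=Wed, B=Mon, C=Thu, D=Fri, E=Sat

A must be Wed (only option left). So E can't be Wed.
C has just one choice, so C = Thu. Eliminate Thu elsewhere: B, D.
That leaves D = Fri.
That leaves E = Sat.
B must be Mon (only option left).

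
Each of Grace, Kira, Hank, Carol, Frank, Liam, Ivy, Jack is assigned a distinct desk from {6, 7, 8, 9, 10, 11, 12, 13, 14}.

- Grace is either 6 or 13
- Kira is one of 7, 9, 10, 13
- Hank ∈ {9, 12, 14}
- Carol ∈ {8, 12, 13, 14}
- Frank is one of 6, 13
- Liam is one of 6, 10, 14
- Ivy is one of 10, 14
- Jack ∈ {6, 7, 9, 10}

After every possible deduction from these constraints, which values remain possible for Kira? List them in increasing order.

The 8 variables draw from only 8 values {6, 7, 8, 9, 10, 12, 13, 14}, so each is used; only Carol can be 8, hence Carol = 8.
Among the 7 still-open variables, 12 fits only Hank (and all 7 values in {6, 7, 9, 10, 12, 13, 14} must be used), so Hank = 12.
Grace and Frank share exactly the 2 values {6, 13}; by pigeonhole those values go to them, so strike 6, 13 from Kira, Liam, Jack.
Liam and Ivy between them cover only {10, 14} — a naked pair. Remove those values from Kira, Jack.
No further eliminations apply; Kira can still be any of 7, 9.

7, 9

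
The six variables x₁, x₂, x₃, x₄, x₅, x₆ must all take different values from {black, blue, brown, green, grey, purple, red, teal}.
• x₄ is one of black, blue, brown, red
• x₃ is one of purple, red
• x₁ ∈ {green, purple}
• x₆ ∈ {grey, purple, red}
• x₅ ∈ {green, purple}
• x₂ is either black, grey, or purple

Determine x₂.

black

The 2 variables x₁ and x₅ are confined to {green, purple}, which locks those values in; drop them from x₂, x₃, x₆.
x₃ must be red (only option left). Strike red from x₄, x₆.
x₆ has just one choice, so x₆ = grey. Strike grey from x₂.
So x₂ = black.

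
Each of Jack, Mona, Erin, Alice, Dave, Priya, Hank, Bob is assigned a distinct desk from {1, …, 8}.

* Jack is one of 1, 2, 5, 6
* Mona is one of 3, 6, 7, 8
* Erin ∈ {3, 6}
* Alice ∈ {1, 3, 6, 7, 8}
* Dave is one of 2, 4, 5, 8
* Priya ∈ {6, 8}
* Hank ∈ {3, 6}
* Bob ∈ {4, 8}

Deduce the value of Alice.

Erin and Hank share exactly the 2 values {3, 6}; by pigeonhole those values go to them, so strike 3, 6 from Jack, Mona, Alice, Priya.
Priya's domain is down to {8}, so Priya = 8. Eliminate 8 elsewhere: Mona, Alice, Dave, Bob.
Bob must be 4 (only option left). Eliminate 4 elsewhere: Dave.
Mona has just one choice, so Mona = 7. Eliminate 7 elsewhere: Alice.
So Alice = 1.

1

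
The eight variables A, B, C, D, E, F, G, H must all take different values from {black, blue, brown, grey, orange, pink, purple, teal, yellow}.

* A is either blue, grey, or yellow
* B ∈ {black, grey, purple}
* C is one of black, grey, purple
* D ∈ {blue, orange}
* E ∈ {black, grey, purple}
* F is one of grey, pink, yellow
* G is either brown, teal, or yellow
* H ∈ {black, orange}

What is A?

The 3 variables B, C, E are confined to {black, grey, purple}, which locks those values in; drop them from A, F, H.
H must be orange (only option left). Eliminate orange elsewhere: D.
That leaves D = blue. So A can't be blue.
So A = yellow.

yellow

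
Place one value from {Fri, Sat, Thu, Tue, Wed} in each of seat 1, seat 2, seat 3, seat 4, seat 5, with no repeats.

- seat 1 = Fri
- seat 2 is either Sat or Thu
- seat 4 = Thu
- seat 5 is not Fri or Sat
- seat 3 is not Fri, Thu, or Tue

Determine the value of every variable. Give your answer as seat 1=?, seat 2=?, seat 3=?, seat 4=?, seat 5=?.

seat 1 has just one choice, so seat 1 = Fri.
seat 4 must be Thu (only option left). Strike Thu from seat 2, seat 5.
That leaves seat 2 = Sat. So seat 3 can't be Sat.
seat 3 must be Wed (only option left). Strike Wed from seat 5.
That leaves seat 5 = Tue.

seat 1=Fri, seat 2=Sat, seat 3=Wed, seat 4=Thu, seat 5=Tue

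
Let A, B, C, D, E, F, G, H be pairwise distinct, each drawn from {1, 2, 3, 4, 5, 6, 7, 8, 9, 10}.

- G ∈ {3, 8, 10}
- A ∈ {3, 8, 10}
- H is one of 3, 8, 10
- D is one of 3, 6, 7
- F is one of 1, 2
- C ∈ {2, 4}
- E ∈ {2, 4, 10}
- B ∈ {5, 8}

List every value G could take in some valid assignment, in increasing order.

3, 8, 10

A, G, H between them cover only {3, 8, 10} — a naked triple. Remove those values from B, D, E.
B's domain is down to {5}, so B = 5.
The 2 variables C and E are confined to {2, 4}, which locks those values in; drop them from F.
F has just one choice, so F = 1.
No further eliminations apply; G can still be any of 3, 8, 10.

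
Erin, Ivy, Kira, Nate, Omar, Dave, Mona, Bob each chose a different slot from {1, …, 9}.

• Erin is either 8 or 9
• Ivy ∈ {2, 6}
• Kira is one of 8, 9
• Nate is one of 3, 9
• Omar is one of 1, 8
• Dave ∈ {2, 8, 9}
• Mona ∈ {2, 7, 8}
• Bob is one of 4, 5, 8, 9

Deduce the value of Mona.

7

The 2 variables Erin and Kira are confined to {8, 9}, which locks those values in; drop them from Nate, Omar, Dave, Mona, Bob.
Nate's domain is down to {3}, so Nate = 3.
Omar must be 1 (only option left).
Dave's domain is down to {2}, so Dave = 2. Eliminate 2 elsewhere: Ivy, Mona.
So Mona = 7.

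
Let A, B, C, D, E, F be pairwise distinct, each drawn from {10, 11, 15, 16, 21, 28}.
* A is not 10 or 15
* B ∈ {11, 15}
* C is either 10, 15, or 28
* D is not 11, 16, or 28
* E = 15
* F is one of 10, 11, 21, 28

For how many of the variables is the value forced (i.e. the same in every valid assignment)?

E must be 15 (only option left). So B, C, D can't be 15.
That leaves B = 11. Eliminate 11 elsewhere: A, F.
Among the 4 still-open variables, 16 fits only A (and all 4 values in {10, 16, 21, 28} must be used), so A = 16.
Determined: A=16, B=11, E=15. The other variables each still have more than one consistent value. That makes 3.

3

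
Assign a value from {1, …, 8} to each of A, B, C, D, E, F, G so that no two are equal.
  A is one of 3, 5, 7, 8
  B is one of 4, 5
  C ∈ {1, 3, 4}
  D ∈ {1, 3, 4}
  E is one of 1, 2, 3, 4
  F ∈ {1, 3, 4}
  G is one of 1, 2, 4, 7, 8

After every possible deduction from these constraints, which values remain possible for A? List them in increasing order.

C, D, F between them cover only {1, 3, 4} — a naked triple. Remove those values from A, B, E, G.
B has just one choice, so B = 5. Remove 5 from A.
E has just one choice, so E = 2. So G can't be 2.
No further eliminations apply; A can still be any of 7, 8.

7, 8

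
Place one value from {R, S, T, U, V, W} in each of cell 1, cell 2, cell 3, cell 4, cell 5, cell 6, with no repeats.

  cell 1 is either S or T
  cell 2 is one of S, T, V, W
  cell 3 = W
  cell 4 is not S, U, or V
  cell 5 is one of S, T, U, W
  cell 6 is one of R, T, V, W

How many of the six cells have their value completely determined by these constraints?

cell 3 has just one choice, so cell 3 = W. So cell 2, cell 4, cell 5, cell 6 can't be W.
Among the 5 still-open variables, U fits only cell 5 (and all 5 values in {R, S, T, U, V} must be used), so cell 5 = U.
Determined: cell 3=W, cell 5=U. The other cells each still have more than one consistent value. That makes 2.

2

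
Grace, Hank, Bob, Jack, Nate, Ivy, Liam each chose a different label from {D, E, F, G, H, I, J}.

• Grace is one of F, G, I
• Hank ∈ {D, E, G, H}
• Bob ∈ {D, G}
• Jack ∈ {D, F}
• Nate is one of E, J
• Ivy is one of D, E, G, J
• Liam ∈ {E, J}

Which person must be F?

Jack

The 7 variables together cover exactly {D, E, F, G, H, I, J} — 7 values for 7 variables — and H appears only in Hank's list, so Hank = H.
The 6 still-open variables together cover exactly {D, E, F, G, I, J} — 6 values for 6 variables — and I appears only in Grace's list, so Grace = I.
Among the 5 still-open variables, F fits only Jack (and all 5 values in {D, E, F, G, J} must be used), so Jack = F.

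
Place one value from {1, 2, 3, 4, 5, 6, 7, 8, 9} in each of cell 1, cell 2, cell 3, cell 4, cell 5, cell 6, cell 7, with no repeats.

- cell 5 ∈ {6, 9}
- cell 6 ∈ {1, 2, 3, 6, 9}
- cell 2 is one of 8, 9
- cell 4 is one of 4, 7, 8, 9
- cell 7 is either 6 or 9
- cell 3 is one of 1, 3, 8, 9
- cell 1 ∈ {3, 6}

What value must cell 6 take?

cell 5 and cell 7 share exactly the 2 values {6, 9}; by pigeonhole those values go to them, so strike 6, 9 from cell 1, cell 2, cell 3, cell 4, cell 6.
cell 1 has just one choice, so cell 1 = 3. So cell 3, cell 6 can't be 3.
cell 2's domain is down to {8}, so cell 2 = 8. Strike 8 from cell 3, cell 4.
That leaves cell 3 = 1. So cell 6 can't be 1.
So cell 6 = 2.

2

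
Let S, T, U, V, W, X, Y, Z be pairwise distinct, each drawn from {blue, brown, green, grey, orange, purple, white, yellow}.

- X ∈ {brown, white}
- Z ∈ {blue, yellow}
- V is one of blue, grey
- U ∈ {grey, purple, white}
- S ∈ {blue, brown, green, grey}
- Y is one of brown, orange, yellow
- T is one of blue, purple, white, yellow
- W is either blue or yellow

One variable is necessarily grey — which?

V

The 8 variables draw from only 8 values {blue, brown, green, grey, orange, purple, white, yellow}, so each is used; only S can be green, hence S = green.
The 7 still-open variables draw from only 7 values {blue, brown, grey, orange, purple, white, yellow}, so each is used; only Y can be orange, hence Y = orange.
The 6 still-open variables together cover exactly {blue, brown, grey, purple, white, yellow} — 6 values for 6 variables — and brown appears only in X's list, so X = brown.
The 2 variables W and Z are confined to {blue, yellow}, which locks those values in; drop them from T, V.
So grey goes to V.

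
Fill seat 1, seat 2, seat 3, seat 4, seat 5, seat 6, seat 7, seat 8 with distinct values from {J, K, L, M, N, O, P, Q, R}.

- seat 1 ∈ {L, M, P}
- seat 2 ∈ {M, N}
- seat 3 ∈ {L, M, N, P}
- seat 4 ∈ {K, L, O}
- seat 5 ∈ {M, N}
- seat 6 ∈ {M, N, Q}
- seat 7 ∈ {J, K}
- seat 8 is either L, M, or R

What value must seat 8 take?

R

seat 2 and seat 5 share exactly the 2 values {M, N}; by pigeonhole those values go to them, so strike M, N from seat 1, seat 3, seat 6, seat 8.
That leaves seat 6 = Q.
The 2 variables seat 1 and seat 3 are confined to {L, P}, which locks those values in; drop them from seat 4, seat 8.
So seat 8 = R.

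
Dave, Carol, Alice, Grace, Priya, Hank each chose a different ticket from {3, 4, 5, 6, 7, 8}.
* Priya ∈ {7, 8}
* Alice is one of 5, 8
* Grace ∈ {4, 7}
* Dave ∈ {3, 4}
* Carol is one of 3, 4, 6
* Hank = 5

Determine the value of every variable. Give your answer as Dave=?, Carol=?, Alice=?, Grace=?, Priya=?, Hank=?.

Dave=3, Carol=6, Alice=8, Grace=4, Priya=7, Hank=5

Hank has just one choice, so Hank = 5. So Alice can't be 5.
Alice's domain is down to {8}, so Alice = 8. So Priya can't be 8.
That leaves Priya = 7. So Grace can't be 7.
Grace's domain is down to {4}, so Grace = 4. Remove 4 from Dave, Carol.
Dave must be 3 (only option left). Strike 3 from Carol.
Carol has just one choice, so Carol = 6.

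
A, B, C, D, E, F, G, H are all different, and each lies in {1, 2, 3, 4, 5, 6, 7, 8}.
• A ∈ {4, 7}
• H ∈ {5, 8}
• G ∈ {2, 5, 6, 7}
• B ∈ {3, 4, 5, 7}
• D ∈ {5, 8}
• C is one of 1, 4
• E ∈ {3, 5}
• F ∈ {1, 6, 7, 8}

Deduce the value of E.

The 8 variables draw from only 8 values {1, 2, 3, 4, 5, 6, 7, 8}, so each is used; only G can be 2, hence G = 2.
The 7 still-open variables together cover exactly {1, 3, 4, 5, 6, 7, 8} — 7 values for 7 variables — and 6 appears only in F's list, so F = 6.
The 6 still-open variables draw from only 6 values {1, 3, 4, 5, 7, 8}, so each is used; only C can be 1, hence C = 1.
The 2 variables D and H are confined to {5, 8}, which locks those values in; drop them from B, E.
So E = 3.

3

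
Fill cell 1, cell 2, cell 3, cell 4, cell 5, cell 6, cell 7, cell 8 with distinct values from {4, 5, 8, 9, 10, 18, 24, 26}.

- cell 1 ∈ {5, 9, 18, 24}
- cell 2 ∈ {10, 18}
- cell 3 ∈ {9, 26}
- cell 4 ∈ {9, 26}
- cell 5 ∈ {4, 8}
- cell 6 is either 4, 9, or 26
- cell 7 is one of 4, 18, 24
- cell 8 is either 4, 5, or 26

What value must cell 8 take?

The 8 variables draw from only 8 values {4, 5, 8, 9, 10, 18, 24, 26}, so each is used; only cell 5 can be 8, hence cell 5 = 8.
The 7 still-open variables together cover exactly {4, 5, 9, 10, 18, 24, 26} — 7 values for 7 variables — and 10 appears only in cell 2's list, so cell 2 = 10.
cell 3 and cell 4 share exactly the 2 values {9, 26}; by pigeonhole those values go to them, so strike 9, 26 from cell 1, cell 6, cell 8.
That leaves cell 6 = 4. So cell 7, cell 8 can't be 4.
So cell 8 = 5.

5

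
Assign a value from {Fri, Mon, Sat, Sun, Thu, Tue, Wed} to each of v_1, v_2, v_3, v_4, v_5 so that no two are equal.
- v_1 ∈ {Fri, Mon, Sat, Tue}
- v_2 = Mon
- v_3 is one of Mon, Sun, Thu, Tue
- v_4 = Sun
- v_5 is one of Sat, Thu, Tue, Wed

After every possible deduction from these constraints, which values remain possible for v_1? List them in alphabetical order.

Fri, Sat, Tue

v_2 must be Mon (only option left). Remove Mon from v_1, v_3.
That leaves v_4 = Sun. Strike Sun from v_3.
No further eliminations apply; v_1 can still be any of Fri, Sat, Tue.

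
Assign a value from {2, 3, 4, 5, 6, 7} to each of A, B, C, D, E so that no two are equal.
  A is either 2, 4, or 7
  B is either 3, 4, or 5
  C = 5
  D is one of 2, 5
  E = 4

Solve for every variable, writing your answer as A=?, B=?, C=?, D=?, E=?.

A=7, B=3, C=5, D=2, E=4

C's domain is down to {5}, so C = 5. Strike 5 from B, D.
D's domain is down to {2}, so D = 2. Eliminate 2 elsewhere: A.
E must be 4 (only option left). So A, B can't be 4.
A has just one choice, so A = 7.
B has just one choice, so B = 3.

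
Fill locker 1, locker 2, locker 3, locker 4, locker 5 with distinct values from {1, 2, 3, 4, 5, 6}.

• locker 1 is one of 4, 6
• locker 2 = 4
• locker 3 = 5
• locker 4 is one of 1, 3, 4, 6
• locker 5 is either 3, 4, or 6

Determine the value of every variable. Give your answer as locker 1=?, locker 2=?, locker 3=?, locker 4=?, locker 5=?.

locker 1=6, locker 2=4, locker 3=5, locker 4=1, locker 5=3

locker 2 must be 4 (only option left). Eliminate 4 elsewhere: locker 1, locker 4, locker 5.
locker 3's domain is down to {5}, so locker 3 = 5.
locker 1 has just one choice, so locker 1 = 6. Remove 6 from locker 4, locker 5.
locker 5's domain is down to {3}, so locker 5 = 3. Remove 3 from locker 4.
That leaves locker 4 = 1.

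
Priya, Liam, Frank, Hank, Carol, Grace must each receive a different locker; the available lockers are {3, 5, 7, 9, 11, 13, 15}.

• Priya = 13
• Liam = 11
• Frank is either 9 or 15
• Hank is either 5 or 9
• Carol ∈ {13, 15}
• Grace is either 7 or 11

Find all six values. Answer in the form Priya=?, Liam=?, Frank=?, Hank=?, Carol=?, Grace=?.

Priya's domain is down to {13}, so Priya = 13. Remove 13 from Carol.
Liam has just one choice, so Liam = 11. So Grace can't be 11.
That leaves Carol = 15. Strike 15 from Frank.
Grace has just one choice, so Grace = 7.
Frank's domain is down to {9}, so Frank = 9. Eliminate 9 elsewhere: Hank.
That leaves Hank = 5.

Priya=13, Liam=11, Frank=9, Hank=5, Carol=15, Grace=7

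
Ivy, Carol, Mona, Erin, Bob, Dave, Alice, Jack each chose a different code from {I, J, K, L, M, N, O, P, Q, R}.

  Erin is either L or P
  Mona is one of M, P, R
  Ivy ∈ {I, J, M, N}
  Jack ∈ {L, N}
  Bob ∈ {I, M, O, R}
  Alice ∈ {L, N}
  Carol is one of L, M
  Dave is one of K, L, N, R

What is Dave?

Alice and Jack between them cover only {L, N} — a naked pair. Remove those values from Ivy, Carol, Erin, Dave.
That leaves Carol = M. Remove M from Ivy, Mona, Bob.
That leaves Erin = P. Strike P from Mona.
Mona's domain is down to {R}, so Mona = R. Strike R from Bob, Dave.
So Dave = K.

K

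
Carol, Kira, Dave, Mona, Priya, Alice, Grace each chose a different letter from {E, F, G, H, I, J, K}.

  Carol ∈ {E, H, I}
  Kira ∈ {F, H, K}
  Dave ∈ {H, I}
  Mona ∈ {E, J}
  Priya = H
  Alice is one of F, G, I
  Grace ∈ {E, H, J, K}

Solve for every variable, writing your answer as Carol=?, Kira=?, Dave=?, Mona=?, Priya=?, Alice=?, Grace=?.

Carol=E, Kira=F, Dave=I, Mona=J, Priya=H, Alice=G, Grace=K

Priya's domain is down to {H}, so Priya = H. So Carol, Kira, Dave, Grace can't be H.
That leaves Dave = I. Remove I from Carol, Alice.
Carol's domain is down to {E}, so Carol = E. Eliminate E elsewhere: Mona, Grace.
Mona's domain is down to {J}, so Mona = J. Remove J from Grace.
Grace must be K (only option left). So Kira can't be K.
Kira has just one choice, so Kira = F. Remove F from Alice.
Alice must be G (only option left).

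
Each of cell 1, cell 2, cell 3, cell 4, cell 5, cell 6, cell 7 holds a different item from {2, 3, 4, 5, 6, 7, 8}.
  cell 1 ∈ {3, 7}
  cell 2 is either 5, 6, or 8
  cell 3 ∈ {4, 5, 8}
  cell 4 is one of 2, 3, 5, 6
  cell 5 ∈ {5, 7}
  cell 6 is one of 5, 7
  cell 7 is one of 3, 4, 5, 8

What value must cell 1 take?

The 7 variables together cover exactly {2, 3, 4, 5, 6, 7, 8} — 7 values for 7 variables — and 2 appears only in cell 4's list, so cell 4 = 2.
The 6 still-open variables draw from only 6 values {3, 4, 5, 6, 7, 8}, so each is used; only cell 2 can be 6, hence cell 2 = 6.
The 2 variables cell 5 and cell 6 are confined to {5, 7}, which locks those values in; drop them from cell 1, cell 3, cell 7.
So cell 1 = 3.

3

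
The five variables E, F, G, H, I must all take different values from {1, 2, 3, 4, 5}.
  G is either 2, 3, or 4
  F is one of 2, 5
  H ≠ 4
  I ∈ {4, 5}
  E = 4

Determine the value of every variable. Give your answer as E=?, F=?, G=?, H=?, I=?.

E=4, F=2, G=3, H=1, I=5

E's domain is down to {4}, so E = 4. Remove 4 from G, I.
That leaves I = 5. So F, H can't be 5.
F must be 2 (only option left). Remove 2 from G, H.
G's domain is down to {3}, so G = 3. Strike 3 from H.
That leaves H = 1.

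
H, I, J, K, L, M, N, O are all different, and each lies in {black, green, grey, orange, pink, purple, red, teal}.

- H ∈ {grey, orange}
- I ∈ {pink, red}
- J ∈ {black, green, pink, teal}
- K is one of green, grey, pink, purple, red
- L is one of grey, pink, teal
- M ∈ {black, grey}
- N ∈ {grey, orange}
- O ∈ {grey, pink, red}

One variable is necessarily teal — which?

L

The 8 variables draw from only 8 values {black, green, grey, orange, pink, purple, red, teal}, so each is used; only K can be purple, hence K = purple.
The 7 still-open variables together cover exactly {black, green, grey, orange, pink, red, teal} — 7 values for 7 variables — and green appears only in J's list, so J = green.
The 6 still-open variables together cover exactly {black, grey, orange, pink, red, teal} — 6 values for 6 variables — and black appears only in M's list, so M = black.
The 5 still-open variables together cover exactly {grey, orange, pink, red, teal} — 5 values for 5 variables — and teal appears only in L's list, so L = teal.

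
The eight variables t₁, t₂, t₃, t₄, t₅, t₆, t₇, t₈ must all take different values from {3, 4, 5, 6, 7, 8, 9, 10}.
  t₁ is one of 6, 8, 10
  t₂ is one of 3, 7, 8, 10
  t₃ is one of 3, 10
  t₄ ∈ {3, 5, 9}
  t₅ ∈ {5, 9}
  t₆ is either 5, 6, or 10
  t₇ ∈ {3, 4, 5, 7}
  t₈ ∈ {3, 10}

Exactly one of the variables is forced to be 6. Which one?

Among the 8 variables, 4 fits only t₇ (and all 8 values in {3, 4, 5, 6, 7, 8, 9, 10} must be used), so t₇ = 4.
The 7 still-open variables draw from only 7 values {3, 5, 6, 7, 8, 9, 10}, so each is used; only t₂ can be 7, hence t₂ = 7.
The 6 still-open variables draw from only 6 values {3, 5, 6, 8, 9, 10}, so each is used; only t₁ can be 8, hence t₁ = 8.
Among the 5 still-open variables, 6 fits only t₆ (and all 5 values in {3, 5, 6, 9, 10} must be used), so t₆ = 6.

t₆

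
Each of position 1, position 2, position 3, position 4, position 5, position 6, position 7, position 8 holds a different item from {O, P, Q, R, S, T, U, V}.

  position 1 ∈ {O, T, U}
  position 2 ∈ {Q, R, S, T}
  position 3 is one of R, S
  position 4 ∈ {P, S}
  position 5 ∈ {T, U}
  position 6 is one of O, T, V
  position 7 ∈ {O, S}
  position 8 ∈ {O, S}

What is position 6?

V

Among the 8 variables, P fits only position 4 (and all 8 values in {O, P, Q, R, S, T, U, V} must be used), so position 4 = P.
Among the 7 still-open variables, Q fits only position 2 (and all 7 values in {O, Q, R, S, T, U, V} must be used), so position 2 = Q.
Among the 6 still-open variables, R fits only position 3 (and all 6 values in {O, R, S, T, U, V} must be used), so position 3 = R.
Among the 5 still-open variables, V fits only position 6 (and all 5 values in {O, S, T, U, V} must be used), so position 6 = V.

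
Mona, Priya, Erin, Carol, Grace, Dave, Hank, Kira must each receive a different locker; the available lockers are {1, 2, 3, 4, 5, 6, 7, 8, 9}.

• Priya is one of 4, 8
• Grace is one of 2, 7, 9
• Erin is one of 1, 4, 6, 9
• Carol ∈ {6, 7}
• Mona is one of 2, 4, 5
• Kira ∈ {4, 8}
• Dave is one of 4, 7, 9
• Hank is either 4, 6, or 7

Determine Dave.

9

The 8 variables draw from only 8 values {1, 2, 4, 5, 6, 7, 8, 9}, so each is used; only Erin can be 1, hence Erin = 1.
Among the 7 still-open variables, 5 fits only Mona (and all 7 values in {2, 4, 5, 6, 7, 8, 9} must be used), so Mona = 5.
The 6 still-open variables together cover exactly {2, 4, 6, 7, 8, 9} — 6 values for 6 variables — and 2 appears only in Grace's list, so Grace = 2.
The 5 still-open variables together cover exactly {4, 6, 7, 8, 9} — 5 values for 5 variables — and 9 appears only in Dave's list, so Dave = 9.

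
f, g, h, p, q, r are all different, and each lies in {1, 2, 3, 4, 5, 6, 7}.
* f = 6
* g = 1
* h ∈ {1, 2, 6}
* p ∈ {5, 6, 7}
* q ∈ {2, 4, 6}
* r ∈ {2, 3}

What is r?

f has just one choice, so f = 6. Remove 6 from h, p, q.
g's domain is down to {1}, so g = 1. Strike 1 from h.
h's domain is down to {2}, so h = 2. Strike 2 from q, r.
So r = 3.

3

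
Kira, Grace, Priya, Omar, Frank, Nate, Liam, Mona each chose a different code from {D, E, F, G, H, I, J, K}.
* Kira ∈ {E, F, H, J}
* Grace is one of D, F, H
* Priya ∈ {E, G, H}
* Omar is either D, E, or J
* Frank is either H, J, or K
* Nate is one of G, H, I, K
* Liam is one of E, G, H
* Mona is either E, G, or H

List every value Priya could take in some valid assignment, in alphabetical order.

The 8 variables together cover exactly {D, E, F, G, H, I, J, K} — 8 values for 8 variables — and I appears only in Nate's list, so Nate = I.
Among the 7 still-open variables, K fits only Frank (and all 7 values in {D, E, F, G, H, J, K} must be used), so Frank = K.
Priya, Liam, Mona share exactly the 3 values {E, G, H}; by pigeonhole those values go to them, so strike E, G, H from Kira, Grace, Omar.
No further eliminations apply; Priya can still be any of E, G, H.

E, G, H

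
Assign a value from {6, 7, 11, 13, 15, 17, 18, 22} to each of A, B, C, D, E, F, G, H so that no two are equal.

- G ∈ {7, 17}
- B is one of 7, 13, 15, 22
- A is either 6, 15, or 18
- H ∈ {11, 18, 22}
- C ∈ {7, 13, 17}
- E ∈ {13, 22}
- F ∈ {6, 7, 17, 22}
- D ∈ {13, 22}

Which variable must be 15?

The 8 variables draw from only 8 values {6, 7, 11, 13, 15, 17, 18, 22}, so each is used; only H can be 11, hence H = 11.
The 7 still-open variables draw from only 7 values {6, 7, 13, 15, 17, 18, 22}, so each is used; only A can be 18, hence A = 18.
The 6 still-open variables together cover exactly {6, 7, 13, 15, 17, 22} — 6 values for 6 variables — and 6 appears only in F's list, so F = 6.
Among the 5 still-open variables, 15 fits only B (and all 5 values in {7, 13, 15, 17, 22} must be used), so B = 15.

B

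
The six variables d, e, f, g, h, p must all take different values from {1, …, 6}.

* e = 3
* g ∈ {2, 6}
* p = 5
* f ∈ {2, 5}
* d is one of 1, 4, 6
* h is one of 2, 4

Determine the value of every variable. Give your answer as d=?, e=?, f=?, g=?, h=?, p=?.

d=1, e=3, f=2, g=6, h=4, p=5

e has just one choice, so e = 3.
p must be 5 (only option left). So f can't be 5.
f has just one choice, so f = 2. So g, h can't be 2.
g's domain is down to {6}, so g = 6. Strike 6 from d.
h's domain is down to {4}, so h = 4. Eliminate 4 elsewhere: d.
d's domain is down to {1}, so d = 1.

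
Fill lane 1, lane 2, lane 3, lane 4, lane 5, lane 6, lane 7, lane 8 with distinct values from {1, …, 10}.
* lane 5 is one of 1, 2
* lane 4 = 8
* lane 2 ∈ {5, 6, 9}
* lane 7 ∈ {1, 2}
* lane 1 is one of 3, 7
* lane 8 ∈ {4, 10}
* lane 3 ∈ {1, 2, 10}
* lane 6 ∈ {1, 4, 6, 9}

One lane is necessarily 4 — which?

lane 4's domain is down to {8}, so lane 4 = 8.
The 2 variables lane 5 and lane 7 are confined to {1, 2}, which locks those values in; drop them from lane 3, lane 6.
That leaves lane 3 = 10. Strike 10 from lane 8.
So 4 goes to lane 8.

lane 8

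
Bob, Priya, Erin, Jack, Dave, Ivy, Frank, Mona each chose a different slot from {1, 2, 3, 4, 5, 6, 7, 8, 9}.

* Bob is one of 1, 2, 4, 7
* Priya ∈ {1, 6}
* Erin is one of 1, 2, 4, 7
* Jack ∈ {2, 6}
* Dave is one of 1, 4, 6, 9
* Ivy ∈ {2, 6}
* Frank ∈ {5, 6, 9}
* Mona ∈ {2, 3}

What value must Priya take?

Among the 8 variables, 3 fits only Mona (and all 8 values in {1, 2, 3, 4, 5, 6, 7, 9} must be used), so Mona = 3.
The 7 still-open variables together cover exactly {1, 2, 4, 5, 6, 7, 9} — 7 values for 7 variables — and 5 appears only in Frank's list, so Frank = 5.
The 6 still-open variables draw from only 6 values {1, 2, 4, 6, 7, 9}, so each is used; only Dave can be 9, hence Dave = 9.
The 2 variables Jack and Ivy are confined to {2, 6}, which locks those values in; drop them from Bob, Priya, Erin.
So Priya = 1.

1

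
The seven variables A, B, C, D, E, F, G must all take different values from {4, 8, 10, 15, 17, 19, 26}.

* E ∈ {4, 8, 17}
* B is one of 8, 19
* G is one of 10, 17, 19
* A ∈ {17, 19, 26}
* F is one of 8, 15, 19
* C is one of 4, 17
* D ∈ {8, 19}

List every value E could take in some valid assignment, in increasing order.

The 7 variables together cover exactly {4, 8, 10, 15, 17, 19, 26} — 7 values for 7 variables — and 10 appears only in G's list, so G = 10.
The 6 still-open variables together cover exactly {4, 8, 15, 17, 19, 26} — 6 values for 6 variables — and 15 appears only in F's list, so F = 15.
The 5 still-open variables draw from only 5 values {4, 8, 17, 19, 26}, so each is used; only A can be 26, hence A = 26.
B and D between them cover only {8, 19} — a naked pair. Remove those values from E.
No further eliminations apply; E can still be any of 4, 17.

4, 17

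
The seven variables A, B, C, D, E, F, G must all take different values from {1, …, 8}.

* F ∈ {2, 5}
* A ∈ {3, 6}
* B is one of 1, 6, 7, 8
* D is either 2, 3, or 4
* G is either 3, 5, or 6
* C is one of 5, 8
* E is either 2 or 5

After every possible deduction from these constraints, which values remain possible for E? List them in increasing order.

E and F between them cover only {2, 5} — a naked pair. Remove those values from C, D, G.
C has just one choice, so C = 8. So B can't be 8.
A and G share exactly the 2 values {3, 6}; by pigeonhole those values go to them, so strike 3, 6 from B, D.
D's domain is down to {4}, so D = 4.
No further eliminations apply; E can still be any of 2, 5.

2, 5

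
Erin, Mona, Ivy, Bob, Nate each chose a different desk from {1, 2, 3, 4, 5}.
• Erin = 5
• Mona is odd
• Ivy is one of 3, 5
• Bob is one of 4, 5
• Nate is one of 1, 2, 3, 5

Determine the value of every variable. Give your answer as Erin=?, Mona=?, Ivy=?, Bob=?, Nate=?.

Erin must be 5 (only option left). Eliminate 5 elsewhere: Mona, Ivy, Bob, Nate.
Ivy must be 3 (only option left). Eliminate 3 elsewhere: Mona, Nate.
Bob has just one choice, so Bob = 4.
Mona must be 1 (only option left). Eliminate 1 elsewhere: Nate.
Nate's domain is down to {2}, so Nate = 2.

Erin=5, Mona=1, Ivy=3, Bob=4, Nate=2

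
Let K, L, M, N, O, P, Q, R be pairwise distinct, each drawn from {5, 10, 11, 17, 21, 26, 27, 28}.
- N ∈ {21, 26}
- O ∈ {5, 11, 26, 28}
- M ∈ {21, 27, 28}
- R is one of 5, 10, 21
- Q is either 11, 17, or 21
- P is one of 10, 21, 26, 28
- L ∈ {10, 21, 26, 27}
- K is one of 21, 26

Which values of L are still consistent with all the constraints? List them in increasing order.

The 8 variables draw from only 8 values {5, 10, 11, 17, 21, 26, 27, 28}, so each is used; only Q can be 17, hence Q = 17.
The 7 still-open variables draw from only 7 values {5, 10, 11, 21, 26, 27, 28}, so each is used; only O can be 11, hence O = 11.
Among the 6 still-open variables, 5 fits only R (and all 6 values in {5, 10, 21, 26, 27, 28} must be used), so R = 5.
K and N share exactly the 2 values {21, 26}; by pigeonhole those values go to them, so strike 21, 26 from L, M, P.
No further eliminations apply; L can still be any of 10, 27.

10, 27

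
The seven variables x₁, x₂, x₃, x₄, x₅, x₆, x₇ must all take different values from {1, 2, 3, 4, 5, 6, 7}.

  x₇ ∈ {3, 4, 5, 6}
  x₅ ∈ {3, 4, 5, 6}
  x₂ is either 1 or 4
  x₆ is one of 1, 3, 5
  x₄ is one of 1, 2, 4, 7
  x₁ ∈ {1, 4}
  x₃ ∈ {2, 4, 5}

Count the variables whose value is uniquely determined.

2

The 7 variables draw from only 7 values {1, 2, 3, 4, 5, 6, 7}, so each is used; only x₄ can be 7, hence x₄ = 7.
Among the 6 still-open variables, 2 fits only x₃ (and all 6 values in {1, 2, 3, 4, 5, 6} must be used), so x₃ = 2.
The 2 variables x₁ and x₂ are confined to {1, 4}, which locks those values in; drop them from x₅, x₆, x₇.
Determined: x₃=2, x₄=7. The other variables each still have more than one consistent value. That makes 2.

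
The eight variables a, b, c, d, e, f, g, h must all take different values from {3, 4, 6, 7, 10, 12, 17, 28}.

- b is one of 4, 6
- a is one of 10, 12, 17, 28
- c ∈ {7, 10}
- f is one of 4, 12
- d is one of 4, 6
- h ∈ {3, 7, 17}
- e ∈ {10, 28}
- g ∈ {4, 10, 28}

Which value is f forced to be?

12

The 8 variables together cover exactly {3, 4, 6, 7, 10, 12, 17, 28} — 8 values for 8 variables — and 3 appears only in h's list, so h = 3.
Among the 7 still-open variables, 7 fits only c (and all 7 values in {4, 6, 7, 10, 12, 17, 28} must be used), so c = 7.
The 6 still-open variables draw from only 6 values {4, 6, 10, 12, 17, 28}, so each is used; only a can be 17, hence a = 17.
Among the 5 still-open variables, 12 fits only f (and all 5 values in {4, 6, 10, 12, 28} must be used), so f = 12.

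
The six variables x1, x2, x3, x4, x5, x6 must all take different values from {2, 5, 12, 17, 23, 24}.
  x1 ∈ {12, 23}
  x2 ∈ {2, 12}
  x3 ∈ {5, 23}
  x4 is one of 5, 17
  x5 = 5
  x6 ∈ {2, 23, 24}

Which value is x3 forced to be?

23

x5 has just one choice, so x5 = 5. Eliminate 5 elsewhere: x3, x4.
So x3 = 23.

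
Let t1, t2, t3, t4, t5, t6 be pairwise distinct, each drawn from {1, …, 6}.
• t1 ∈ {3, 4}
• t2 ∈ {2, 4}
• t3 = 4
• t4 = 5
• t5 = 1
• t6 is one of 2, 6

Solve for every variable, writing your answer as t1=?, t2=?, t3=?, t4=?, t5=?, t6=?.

t1=3, t2=2, t3=4, t4=5, t5=1, t6=6

t3 must be 4 (only option left). Eliminate 4 elsewhere: t1, t2.
That leaves t4 = 5.
That leaves t5 = 1.
That leaves t1 = 3.
t2 must be 2 (only option left). So t6 can't be 2.
t6 has just one choice, so t6 = 6.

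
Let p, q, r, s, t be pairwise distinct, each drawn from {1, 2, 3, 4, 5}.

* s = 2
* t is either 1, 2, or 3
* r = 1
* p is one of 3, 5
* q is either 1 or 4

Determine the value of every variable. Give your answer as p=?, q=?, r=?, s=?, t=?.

p=5, q=4, r=1, s=2, t=3

r must be 1 (only option left). Eliminate 1 elsewhere: q, t.
s has just one choice, so s = 2. Eliminate 2 elsewhere: t.
t's domain is down to {3}, so t = 3. Strike 3 from p.
p has just one choice, so p = 5.
q must be 4 (only option left).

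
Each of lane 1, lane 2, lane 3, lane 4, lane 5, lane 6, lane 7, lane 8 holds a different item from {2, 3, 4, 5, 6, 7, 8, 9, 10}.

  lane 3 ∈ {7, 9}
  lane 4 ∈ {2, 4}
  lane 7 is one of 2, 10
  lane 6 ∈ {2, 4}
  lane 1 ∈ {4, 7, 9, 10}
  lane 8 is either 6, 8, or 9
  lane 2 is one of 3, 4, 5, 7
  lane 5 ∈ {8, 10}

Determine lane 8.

lane 4 and lane 6 between them cover only {2, 4} — a naked pair. Remove those values from lane 1, lane 2, lane 7.
lane 7's domain is down to {10}, so lane 7 = 10. Remove 10 from lane 1, lane 5.
lane 5's domain is down to {8}, so lane 5 = 8. Eliminate 8 elsewhere: lane 8.
lane 1 and lane 3 share exactly the 2 values {7, 9}; by pigeonhole those values go to them, so strike 7, 9 from lane 2, lane 8.
So lane 8 = 6.

6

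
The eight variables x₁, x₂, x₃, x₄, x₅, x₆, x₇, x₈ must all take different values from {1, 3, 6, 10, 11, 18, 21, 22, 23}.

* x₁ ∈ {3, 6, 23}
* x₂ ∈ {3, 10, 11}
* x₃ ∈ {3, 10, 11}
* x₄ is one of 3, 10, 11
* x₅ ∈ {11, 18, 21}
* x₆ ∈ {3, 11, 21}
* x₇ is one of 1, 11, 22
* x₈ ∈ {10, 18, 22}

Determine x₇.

x₂, x₃, x₄ between them cover only {3, 10, 11} — a naked triple. Remove those values from x₁, x₅, x₆, x₇, x₈.
x₆ has just one choice, so x₆ = 21. So x₅ can't be 21.
x₅'s domain is down to {18}, so x₅ = 18. Remove 18 from x₈.
x₈ must be 22 (only option left). Eliminate 22 elsewhere: x₇.
So x₇ = 1.

1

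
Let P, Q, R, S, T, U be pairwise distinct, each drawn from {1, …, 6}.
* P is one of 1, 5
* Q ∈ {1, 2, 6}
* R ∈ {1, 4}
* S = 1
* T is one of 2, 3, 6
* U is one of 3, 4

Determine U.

S has just one choice, so S = 1. Eliminate 1 elsewhere: P, Q, R.
P must be 5 (only option left).
R has just one choice, so R = 4. Remove 4 from U.
So U = 3.

3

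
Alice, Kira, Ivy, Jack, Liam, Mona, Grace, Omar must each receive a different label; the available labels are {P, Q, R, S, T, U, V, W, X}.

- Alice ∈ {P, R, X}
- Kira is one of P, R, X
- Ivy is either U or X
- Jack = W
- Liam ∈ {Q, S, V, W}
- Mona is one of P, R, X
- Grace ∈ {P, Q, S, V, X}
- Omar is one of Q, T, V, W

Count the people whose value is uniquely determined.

Jack's domain is down to {W}, so Jack = W. Strike W from Liam, Omar.
The 3 variables Alice, Kira, Mona are confined to {P, R, X}, which locks those values in; drop them from Ivy, Grace.
Ivy's domain is down to {U}, so Ivy = U.
Determined: Ivy=U, Jack=W. The other people each still have more than one consistent value. That makes 2.

2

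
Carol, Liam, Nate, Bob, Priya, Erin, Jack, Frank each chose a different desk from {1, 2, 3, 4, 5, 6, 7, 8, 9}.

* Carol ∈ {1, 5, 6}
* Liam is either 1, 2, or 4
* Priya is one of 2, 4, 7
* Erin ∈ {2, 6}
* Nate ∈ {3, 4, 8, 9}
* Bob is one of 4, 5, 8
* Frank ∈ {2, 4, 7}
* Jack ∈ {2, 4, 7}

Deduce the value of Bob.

8

The 3 variables Priya, Jack, Frank are confined to {2, 4, 7}, which locks those values in; drop them from Liam, Nate, Bob, Erin.
That leaves Liam = 1. Strike 1 from Carol.
That leaves Erin = 6. Eliminate 6 elsewhere: Carol.
Carol must be 5 (only option left). Remove 5 from Bob.
So Bob = 8.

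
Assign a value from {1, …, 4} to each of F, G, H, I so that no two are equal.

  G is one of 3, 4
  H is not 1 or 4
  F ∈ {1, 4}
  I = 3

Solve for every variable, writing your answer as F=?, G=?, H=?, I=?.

F=1, G=4, H=2, I=3

I's domain is down to {3}, so I = 3. So G, H can't be 3.
G has just one choice, so G = 4. Remove 4 from F.
H must be 2 (only option left).
F must be 1 (only option left).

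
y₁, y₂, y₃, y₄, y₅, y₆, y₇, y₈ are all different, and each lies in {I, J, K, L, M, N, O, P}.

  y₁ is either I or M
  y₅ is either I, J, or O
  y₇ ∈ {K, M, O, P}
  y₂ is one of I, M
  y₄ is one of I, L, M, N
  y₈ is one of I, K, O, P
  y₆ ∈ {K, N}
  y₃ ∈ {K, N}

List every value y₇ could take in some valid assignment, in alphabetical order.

O, P

The 8 variables draw from only 8 values {I, J, K, L, M, N, O, P}, so each is used; only y₅ can be J, hence y₅ = J.
The 7 still-open variables together cover exactly {I, K, L, M, N, O, P} — 7 values for 7 variables — and L appears only in y₄'s list, so y₄ = L.
y₁ and y₂ share exactly the 2 values {I, M}; by pigeonhole those values go to them, so strike I, M from y₇, y₈.
The 2 variables y₃ and y₆ are confined to {K, N}, which locks those values in; drop them from y₇, y₈.
No further eliminations apply; y₇ can still be any of O, P.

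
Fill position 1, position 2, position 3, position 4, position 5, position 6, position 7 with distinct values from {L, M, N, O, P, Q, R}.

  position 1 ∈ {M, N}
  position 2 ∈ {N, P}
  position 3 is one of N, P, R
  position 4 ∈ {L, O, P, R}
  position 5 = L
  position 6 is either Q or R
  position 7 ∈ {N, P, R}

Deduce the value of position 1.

M

position 5 must be L (only option left). So position 4 can't be L.
The 6 still-open variables draw from only 6 values {M, N, O, P, Q, R}, so each is used; only position 1 can be M, hence position 1 = M.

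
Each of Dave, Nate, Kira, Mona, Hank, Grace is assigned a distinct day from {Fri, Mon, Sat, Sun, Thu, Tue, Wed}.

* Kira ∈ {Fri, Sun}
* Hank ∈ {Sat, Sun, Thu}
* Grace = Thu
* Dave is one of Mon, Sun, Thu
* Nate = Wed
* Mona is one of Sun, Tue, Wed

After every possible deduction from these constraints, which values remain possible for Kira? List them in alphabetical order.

Nate's domain is down to {Wed}, so Nate = Wed. Strike Wed from Mona.
That leaves Grace = Thu. Strike Thu from Dave, Hank.
No further eliminations apply; Kira can still be any of Fri, Sun.

Fri, Sun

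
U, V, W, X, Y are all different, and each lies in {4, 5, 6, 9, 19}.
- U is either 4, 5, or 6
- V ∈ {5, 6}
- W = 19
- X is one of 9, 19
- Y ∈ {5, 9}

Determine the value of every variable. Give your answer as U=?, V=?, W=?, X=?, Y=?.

U=4, V=6, W=19, X=9, Y=5

W must be 19 (only option left). So X can't be 19.
X's domain is down to {9}, so X = 9. Strike 9 from Y.
That leaves Y = 5. So U, V can't be 5.
That leaves V = 6. So U can't be 6.
That leaves U = 4.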